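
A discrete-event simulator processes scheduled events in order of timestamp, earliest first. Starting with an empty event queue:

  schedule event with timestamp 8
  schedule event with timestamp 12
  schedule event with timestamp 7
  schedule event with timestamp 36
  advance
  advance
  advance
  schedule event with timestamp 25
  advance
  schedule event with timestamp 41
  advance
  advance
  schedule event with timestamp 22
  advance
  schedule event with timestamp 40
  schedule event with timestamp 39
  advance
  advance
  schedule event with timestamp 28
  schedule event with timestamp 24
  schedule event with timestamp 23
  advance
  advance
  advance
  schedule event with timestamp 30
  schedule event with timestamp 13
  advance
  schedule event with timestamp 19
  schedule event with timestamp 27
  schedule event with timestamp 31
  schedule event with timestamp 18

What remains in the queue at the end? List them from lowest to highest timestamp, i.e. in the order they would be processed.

insert 8 → {8}
insert 12 → {8, 12}
insert 7 → {7, 8, 12}
insert 36 → {7, 8, 12, 36}
advance → 7; now {8, 12, 36}
advance → 8; now {12, 36}
advance → 12; now {36}
insert 25 → {25, 36}
advance → 25; now {36}
insert 41 → {36, 41}
advance → 36; now {41}
advance → 41; now {}
insert 22 → {22}
advance → 22; now {}
insert 40 → {40}
insert 39 → {39, 40}
advance → 39; now {40}
advance → 40; now {}
insert 28 → {28}
insert 24 → {24, 28}
insert 23 → {23, 24, 28}
advance → 23; now {24, 28}
advance → 24; now {28}
advance → 28; now {}
insert 30 → {30}
insert 13 → {13, 30}
advance → 13; now {30}
insert 19 → {19, 30}
insert 27 → {19, 27, 30}
insert 31 → {19, 27, 30, 31}
insert 18 → {18, 19, 27, 30, 31}

[18, 19, 27, 30, 31]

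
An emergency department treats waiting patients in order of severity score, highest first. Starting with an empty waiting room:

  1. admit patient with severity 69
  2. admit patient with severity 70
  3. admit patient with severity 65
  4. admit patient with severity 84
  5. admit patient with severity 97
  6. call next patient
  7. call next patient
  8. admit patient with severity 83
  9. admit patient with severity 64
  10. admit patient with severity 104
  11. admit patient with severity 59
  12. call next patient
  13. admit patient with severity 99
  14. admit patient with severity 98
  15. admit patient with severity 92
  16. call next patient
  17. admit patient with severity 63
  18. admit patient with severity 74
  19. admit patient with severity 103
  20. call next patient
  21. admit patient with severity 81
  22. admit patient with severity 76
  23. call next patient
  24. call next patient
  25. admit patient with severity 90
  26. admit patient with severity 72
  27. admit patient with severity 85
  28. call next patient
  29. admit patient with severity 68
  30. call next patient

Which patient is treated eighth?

90

insert 69 → {69}
insert 70 → {70, 69}
insert 65 → {70, 69, 65}
insert 84 → {84, 70, 69, 65}
insert 97 → {97, 84, 70, 69, 65}
call next patient → 97; now {84, 70, 69, 65}
call next patient → 84; now {70, 69, 65}
insert 83 → {83, 70, 69, 65}
insert 64 → {83, 70, 69, 65, 64}
insert 104 → {104, 83, 70, 69, 65, 64}
insert 59 → {104, 83, 70, 69, 65, 64, 59}
call next patient → 104; now {83, 70, 69, 65, 64, 59}
insert 99 → {99, 83, 70, 69, 65, 64, 59}
insert 98 → {99, 98, 83, 70, 69, 65, 64, 59}
insert 92 → {99, 98, 92, 83, 70, 69, 65, 64, 59}
call next patient → 99; now {98, 92, 83, 70, 69, 65, 64, 59}
insert 63 → {98, 92, 83, 70, 69, 65, 64, 63, 59}
insert 74 → {98, 92, 83, 74, 70, 69, 65, 64, 63, 59}
insert 103 → {103, 98, 92, 83, 74, 70, 69, 65, 64, 63, 59}
call next patient → 103; now {98, 92, 83, 74, 70, 69, 65, 64, 63, 59}
insert 81 → {98, 92, 83, 81, 74, 70, 69, 65, 64, 63, 59}
insert 76 → {98, 92, 83, 81, 76, 74, 70, 69, 65, 64, 63, 59}
call next patient → 98; now {92, 83, 81, 76, 74, 70, 69, 65, 64, 63, 59}
call next patient → 92; now {83, 81, 76, 74, 70, 69, 65, 64, 63, 59}
insert 90 → {90, 83, 81, 76, 74, 70, 69, 65, 64, 63, 59}
insert 72 → {90, 83, 81, 76, 74, 72, 70, 69, 65, 64, 63, 59}
insert 85 → {90, 85, 83, 81, 76, 74, 72, 70, 69, 65, 64, 63, 59}
call next patient → 90; now {85, 83, 81, 76, 74, 72, 70, 69, 65, 64, 63, 59}
insert 68 → {85, 83, 81, 76, 74, 72, 70, 69, 68, 65, 64, 63, 59}
call next patient → 85; now {83, 81, 76, 74, 72, 70, 69, 68, 65, 64, 63, 59}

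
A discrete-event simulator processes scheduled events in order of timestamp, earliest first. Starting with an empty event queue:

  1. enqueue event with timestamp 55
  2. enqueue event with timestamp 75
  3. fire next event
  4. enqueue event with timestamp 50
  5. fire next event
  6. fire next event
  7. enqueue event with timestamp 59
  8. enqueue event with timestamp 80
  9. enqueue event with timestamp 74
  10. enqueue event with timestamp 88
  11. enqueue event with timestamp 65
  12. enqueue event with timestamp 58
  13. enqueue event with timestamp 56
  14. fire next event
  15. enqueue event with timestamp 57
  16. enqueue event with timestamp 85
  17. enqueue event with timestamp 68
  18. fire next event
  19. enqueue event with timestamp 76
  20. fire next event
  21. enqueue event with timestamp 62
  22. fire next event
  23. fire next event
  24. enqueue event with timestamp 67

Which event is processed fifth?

57

insert 55 → {55}
insert 75 → {55, 75}
fire next event → 55; now {75}
insert 50 → {50, 75}
fire next event → 50; now {75}
fire next event → 75; now {}
insert 59 → {59}
insert 80 → {59, 80}
insert 74 → {59, 74, 80}
insert 88 → {59, 74, 80, 88}
insert 65 → {59, 65, 74, 80, 88}
insert 58 → {58, 59, 65, 74, 80, 88}
insert 56 → {56, 58, 59, 65, 74, 80, 88}
fire next event → 56; now {58, 59, 65, 74, 80, 88}
insert 57 → {57, 58, 59, 65, 74, 80, 88}
insert 85 → {57, 58, 59, 65, 74, 80, 85, 88}
insert 68 → {57, 58, 59, 65, 68, 74, 80, 85, 88}
fire next event → 57; now {58, 59, 65, 68, 74, 80, 85, 88}
insert 76 → {58, 59, 65, 68, 74, 76, 80, 85, 88}
fire next event → 58; now {59, 65, 68, 74, 76, 80, 85, 88}
insert 62 → {59, 62, 65, 68, 74, 76, 80, 85, 88}
fire next event → 59; now {62, 65, 68, 74, 76, 80, 85, 88}
fire next event → 62; now {65, 68, 74, 76, 80, 85, 88}
insert 67 → {65, 67, 68, 74, 76, 80, 85, 88}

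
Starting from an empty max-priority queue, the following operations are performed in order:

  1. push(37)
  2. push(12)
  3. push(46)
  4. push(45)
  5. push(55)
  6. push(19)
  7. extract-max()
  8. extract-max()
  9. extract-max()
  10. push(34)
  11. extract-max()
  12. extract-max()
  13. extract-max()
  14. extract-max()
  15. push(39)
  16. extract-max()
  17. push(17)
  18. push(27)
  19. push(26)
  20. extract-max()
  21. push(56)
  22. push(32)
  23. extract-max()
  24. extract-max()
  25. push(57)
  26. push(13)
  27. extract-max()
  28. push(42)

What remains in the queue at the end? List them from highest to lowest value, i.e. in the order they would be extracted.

[42, 26, 17, 13]

insert 37 → {37}
insert 12 → {37, 12}
insert 46 → {46, 37, 12}
insert 45 → {46, 45, 37, 12}
insert 55 → {55, 46, 45, 37, 12}
insert 19 → {55, 46, 45, 37, 19, 12}
extract-max → 55; now {46, 45, 37, 19, 12}
extract-max → 46; now {45, 37, 19, 12}
extract-max → 45; now {37, 19, 12}
insert 34 → {37, 34, 19, 12}
extract-max → 37; now {34, 19, 12}
extract-max → 34; now {19, 12}
extract-max → 19; now {12}
extract-max → 12; now {}
insert 39 → {39}
extract-max → 39; now {}
insert 17 → {17}
insert 27 → {27, 17}
insert 26 → {27, 26, 17}
extract-max → 27; now {26, 17}
insert 56 → {56, 26, 17}
insert 32 → {56, 32, 26, 17}
extract-max → 56; now {32, 26, 17}
extract-max → 32; now {26, 17}
insert 57 → {57, 26, 17}
insert 13 → {57, 26, 17, 13}
extract-max → 57; now {26, 17, 13}
insert 42 → {42, 26, 17, 13}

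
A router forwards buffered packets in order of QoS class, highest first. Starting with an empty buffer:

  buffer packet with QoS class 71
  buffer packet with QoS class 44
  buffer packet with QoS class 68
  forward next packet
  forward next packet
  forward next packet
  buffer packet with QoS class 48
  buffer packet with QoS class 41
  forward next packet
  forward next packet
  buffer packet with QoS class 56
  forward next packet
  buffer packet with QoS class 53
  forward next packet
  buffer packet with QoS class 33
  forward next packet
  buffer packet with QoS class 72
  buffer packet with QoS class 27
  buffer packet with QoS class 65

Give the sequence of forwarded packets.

71, 68, 44, 48, 41, 56, 53, 33

insert 71 → {71}
insert 44 → {71, 44}
insert 68 → {71, 68, 44}
forward next packet → 71; now {68, 44}
forward next packet → 68; now {44}
forward next packet → 44; now {}
insert 48 → {48}
insert 41 → {48, 41}
forward next packet → 48; now {41}
forward next packet → 41; now {}
insert 56 → {56}
forward next packet → 56; now {}
insert 53 → {53}
forward next packet → 53; now {}
insert 33 → {33}
forward next packet → 33; now {}
insert 72 → {72}
insert 27 → {72, 27}
insert 65 → {72, 65, 27}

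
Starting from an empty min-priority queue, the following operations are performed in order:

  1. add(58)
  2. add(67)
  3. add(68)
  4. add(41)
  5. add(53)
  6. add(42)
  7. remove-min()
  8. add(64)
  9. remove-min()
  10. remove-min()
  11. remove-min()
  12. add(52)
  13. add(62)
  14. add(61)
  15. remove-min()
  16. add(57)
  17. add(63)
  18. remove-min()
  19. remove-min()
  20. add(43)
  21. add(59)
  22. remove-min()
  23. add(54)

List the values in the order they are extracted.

[41, 42, 53, 58, 52, 57, 61, 43]

insert 58 → {58}
insert 67 → {58, 67}
insert 68 → {58, 67, 68}
insert 41 → {41, 58, 67, 68}
insert 53 → {41, 53, 58, 67, 68}
insert 42 → {41, 42, 53, 58, 67, 68}
remove-min → 41; now {42, 53, 58, 67, 68}
insert 64 → {42, 53, 58, 64, 67, 68}
remove-min → 42; now {53, 58, 64, 67, 68}
remove-min → 53; now {58, 64, 67, 68}
remove-min → 58; now {64, 67, 68}
insert 52 → {52, 64, 67, 68}
insert 62 → {52, 62, 64, 67, 68}
insert 61 → {52, 61, 62, 64, 67, 68}
remove-min → 52; now {61, 62, 64, 67, 68}
insert 57 → {57, 61, 62, 64, 67, 68}
insert 63 → {57, 61, 62, 63, 64, 67, 68}
remove-min → 57; now {61, 62, 63, 64, 67, 68}
remove-min → 61; now {62, 63, 64, 67, 68}
insert 43 → {43, 62, 63, 64, 67, 68}
insert 59 → {43, 59, 62, 63, 64, 67, 68}
remove-min → 43; now {59, 62, 63, 64, 67, 68}
insert 54 → {54, 59, 62, 63, 64, 67, 68}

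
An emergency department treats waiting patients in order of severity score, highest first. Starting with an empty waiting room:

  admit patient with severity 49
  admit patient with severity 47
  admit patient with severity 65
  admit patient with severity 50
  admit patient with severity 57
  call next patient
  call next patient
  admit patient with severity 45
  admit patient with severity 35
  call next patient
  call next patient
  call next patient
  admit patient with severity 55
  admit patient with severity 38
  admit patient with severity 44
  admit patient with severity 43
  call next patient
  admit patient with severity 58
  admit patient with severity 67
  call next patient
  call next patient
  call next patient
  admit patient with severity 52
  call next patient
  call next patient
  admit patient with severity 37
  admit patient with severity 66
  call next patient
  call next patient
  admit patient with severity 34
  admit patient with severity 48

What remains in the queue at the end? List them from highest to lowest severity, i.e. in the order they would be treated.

48 → 38 → 37 → 35 → 34

insert 49 → {49}
insert 47 → {49, 47}
insert 65 → {65, 49, 47}
insert 50 → {65, 50, 49, 47}
insert 57 → {65, 57, 50, 49, 47}
call next patient → 65; now {57, 50, 49, 47}
call next patient → 57; now {50, 49, 47}
insert 45 → {50, 49, 47, 45}
insert 35 → {50, 49, 47, 45, 35}
call next patient → 50; now {49, 47, 45, 35}
call next patient → 49; now {47, 45, 35}
call next patient → 47; now {45, 35}
insert 55 → {55, 45, 35}
insert 38 → {55, 45, 38, 35}
insert 44 → {55, 45, 44, 38, 35}
insert 43 → {55, 45, 44, 43, 38, 35}
call next patient → 55; now {45, 44, 43, 38, 35}
insert 58 → {58, 45, 44, 43, 38, 35}
insert 67 → {67, 58, 45, 44, 43, 38, 35}
call next patient → 67; now {58, 45, 44, 43, 38, 35}
call next patient → 58; now {45, 44, 43, 38, 35}
call next patient → 45; now {44, 43, 38, 35}
insert 52 → {52, 44, 43, 38, 35}
call next patient → 52; now {44, 43, 38, 35}
call next patient → 44; now {43, 38, 35}
insert 37 → {43, 38, 37, 35}
insert 66 → {66, 43, 38, 37, 35}
call next patient → 66; now {43, 38, 37, 35}
call next patient → 43; now {38, 37, 35}
insert 34 → {38, 37, 35, 34}
insert 48 → {48, 38, 37, 35, 34}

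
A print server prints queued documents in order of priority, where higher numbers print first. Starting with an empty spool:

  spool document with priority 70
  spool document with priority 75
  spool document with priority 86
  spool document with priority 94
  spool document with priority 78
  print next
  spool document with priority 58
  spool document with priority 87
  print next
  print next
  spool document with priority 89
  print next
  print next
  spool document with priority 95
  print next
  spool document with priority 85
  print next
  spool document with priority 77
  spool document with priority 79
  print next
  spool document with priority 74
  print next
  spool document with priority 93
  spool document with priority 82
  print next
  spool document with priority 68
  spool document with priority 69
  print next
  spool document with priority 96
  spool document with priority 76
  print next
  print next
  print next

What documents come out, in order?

insert 70 → {70}
insert 75 → {75, 70}
insert 86 → {86, 75, 70}
insert 94 → {94, 86, 75, 70}
insert 78 → {94, 86, 78, 75, 70}
print next → 94; now {86, 78, 75, 70}
insert 58 → {86, 78, 75, 70, 58}
insert 87 → {87, 86, 78, 75, 70, 58}
print next → 87; now {86, 78, 75, 70, 58}
print next → 86; now {78, 75, 70, 58}
insert 89 → {89, 78, 75, 70, 58}
print next → 89; now {78, 75, 70, 58}
print next → 78; now {75, 70, 58}
insert 95 → {95, 75, 70, 58}
print next → 95; now {75, 70, 58}
insert 85 → {85, 75, 70, 58}
print next → 85; now {75, 70, 58}
insert 77 → {77, 75, 70, 58}
insert 79 → {79, 77, 75, 70, 58}
print next → 79; now {77, 75, 70, 58}
insert 74 → {77, 75, 74, 70, 58}
print next → 77; now {75, 74, 70, 58}
insert 93 → {93, 75, 74, 70, 58}
insert 82 → {93, 82, 75, 74, 70, 58}
print next → 93; now {82, 75, 74, 70, 58}
insert 68 → {82, 75, 74, 70, 68, 58}
insert 69 → {82, 75, 74, 70, 69, 68, 58}
print next → 82; now {75, 74, 70, 69, 68, 58}
insert 96 → {96, 75, 74, 70, 69, 68, 58}
insert 76 → {96, 76, 75, 74, 70, 69, 68, 58}
print next → 96; now {76, 75, 74, 70, 69, 68, 58}
print next → 76; now {75, 74, 70, 69, 68, 58}
print next → 75; now {74, 70, 69, 68, 58}

[94, 87, 86, 89, 78, 95, 85, 79, 77, 93, 82, 96, 76, 75]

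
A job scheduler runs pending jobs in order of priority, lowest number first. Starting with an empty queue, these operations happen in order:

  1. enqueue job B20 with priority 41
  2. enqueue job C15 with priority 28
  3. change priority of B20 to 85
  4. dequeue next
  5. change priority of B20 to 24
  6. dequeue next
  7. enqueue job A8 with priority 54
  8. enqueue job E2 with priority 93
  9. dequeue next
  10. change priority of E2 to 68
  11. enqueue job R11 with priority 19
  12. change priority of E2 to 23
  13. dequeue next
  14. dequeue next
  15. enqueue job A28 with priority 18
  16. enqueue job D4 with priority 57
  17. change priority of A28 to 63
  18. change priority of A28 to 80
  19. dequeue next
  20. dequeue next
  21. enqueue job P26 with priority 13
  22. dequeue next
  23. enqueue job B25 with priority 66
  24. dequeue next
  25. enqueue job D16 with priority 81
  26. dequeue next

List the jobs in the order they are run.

C15 → B20 → A8 → R11 → E2 → D4 → A28 → P26 → B25 → D16

add B20 (priority 41) → {B20:41}
add C15 (priority 28) → {C15:28, B20:41}
update B20 to priority 85 → {C15:28, B20:85}
dequeue next → C15; now {B20:85}
update B20 to priority 24 → {B20:24}
dequeue next → B20; now {}
add A8 (priority 54) → {A8:54}
add E2 (priority 93) → {A8:54, E2:93}
dequeue next → A8; now {E2:93}
update E2 to priority 68 → {E2:68}
add R11 (priority 19) → {R11:19, E2:68}
update E2 to priority 23 → {R11:19, E2:23}
dequeue next → R11; now {E2:23}
dequeue next → E2; now {}
add A28 (priority 18) → {A28:18}
add D4 (priority 57) → {A28:18, D4:57}
update A28 to priority 63 → {D4:57, A28:63}
update A28 to priority 80 → {D4:57, A28:80}
dequeue next → D4; now {A28:80}
dequeue next → A28; now {}
add P26 (priority 13) → {P26:13}
dequeue next → P26; now {}
add B25 (priority 66) → {B25:66}
dequeue next → B25; now {}
add D16 (priority 81) → {D16:81}
dequeue next → D16; now {}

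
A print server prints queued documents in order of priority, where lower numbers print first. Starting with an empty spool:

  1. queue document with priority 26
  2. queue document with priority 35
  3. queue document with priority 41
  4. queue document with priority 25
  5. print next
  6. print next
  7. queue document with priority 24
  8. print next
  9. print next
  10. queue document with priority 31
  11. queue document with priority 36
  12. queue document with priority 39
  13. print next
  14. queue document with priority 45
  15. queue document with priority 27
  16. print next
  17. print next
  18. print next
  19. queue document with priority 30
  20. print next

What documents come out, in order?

[25, 26, 24, 35, 31, 27, 36, 39, 30]

insert 26 → {26}
insert 35 → {26, 35}
insert 41 → {26, 35, 41}
insert 25 → {25, 26, 35, 41}
print next → 25; now {26, 35, 41}
print next → 26; now {35, 41}
insert 24 → {24, 35, 41}
print next → 24; now {35, 41}
print next → 35; now {41}
insert 31 → {31, 41}
insert 36 → {31, 36, 41}
insert 39 → {31, 36, 39, 41}
print next → 31; now {36, 39, 41}
insert 45 → {36, 39, 41, 45}
insert 27 → {27, 36, 39, 41, 45}
print next → 27; now {36, 39, 41, 45}
print next → 36; now {39, 41, 45}
print next → 39; now {41, 45}
insert 30 → {30, 41, 45}
print next → 30; now {41, 45}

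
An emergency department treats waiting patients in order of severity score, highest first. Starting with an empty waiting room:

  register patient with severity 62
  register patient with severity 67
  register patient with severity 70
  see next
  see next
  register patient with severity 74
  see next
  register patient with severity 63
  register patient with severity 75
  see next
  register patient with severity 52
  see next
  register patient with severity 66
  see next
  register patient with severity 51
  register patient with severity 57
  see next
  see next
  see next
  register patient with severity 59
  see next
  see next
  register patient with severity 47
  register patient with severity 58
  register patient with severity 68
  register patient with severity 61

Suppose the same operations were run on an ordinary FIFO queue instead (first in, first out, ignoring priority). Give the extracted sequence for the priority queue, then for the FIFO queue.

priority queue: 70, 67, 74, 75, 63, 66, 62, 57, 52, 59, 51; FIFO queue: [62, 67, 70, 74, 63, 75, 52, 66, 51, 57, 59]

insert 62 → {62}
insert 67 → {67, 62}
insert 70 → {70, 67, 62}
see next → 70; now {67, 62}
see next → 67; now {62}
insert 74 → {74, 62}
see next → 74; now {62}
insert 63 → {63, 62}
insert 75 → {75, 63, 62}
see next → 75; now {63, 62}
insert 52 → {63, 62, 52}
see next → 63; now {62, 52}
insert 66 → {66, 62, 52}
see next → 66; now {62, 52}
insert 51 → {62, 52, 51}
insert 57 → {62, 57, 52, 51}
see next → 62; now {57, 52, 51}
see next → 57; now {52, 51}
see next → 52; now {51}
insert 59 → {59, 51}
see next → 59; now {51}
see next → 51; now {}
insert 47 → {47}
insert 58 → {58, 47}
insert 68 → {68, 58, 47}
insert 61 → {68, 61, 58, 47}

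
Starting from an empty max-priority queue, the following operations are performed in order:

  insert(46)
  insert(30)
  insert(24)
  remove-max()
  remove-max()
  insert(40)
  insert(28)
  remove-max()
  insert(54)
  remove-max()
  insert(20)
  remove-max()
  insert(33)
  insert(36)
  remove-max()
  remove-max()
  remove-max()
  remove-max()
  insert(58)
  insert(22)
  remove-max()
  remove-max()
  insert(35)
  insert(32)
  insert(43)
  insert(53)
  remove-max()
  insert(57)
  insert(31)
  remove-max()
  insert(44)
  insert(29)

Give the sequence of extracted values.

insert 46 → {46}
insert 30 → {46, 30}
insert 24 → {46, 30, 24}
remove-max → 46; now {30, 24}
remove-max → 30; now {24}
insert 40 → {40, 24}
insert 28 → {40, 28, 24}
remove-max → 40; now {28, 24}
insert 54 → {54, 28, 24}
remove-max → 54; now {28, 24}
insert 20 → {28, 24, 20}
remove-max → 28; now {24, 20}
insert 33 → {33, 24, 20}
insert 36 → {36, 33, 24, 20}
remove-max → 36; now {33, 24, 20}
remove-max → 33; now {24, 20}
remove-max → 24; now {20}
remove-max → 20; now {}
insert 58 → {58}
insert 22 → {58, 22}
remove-max → 58; now {22}
remove-max → 22; now {}
insert 35 → {35}
insert 32 → {35, 32}
insert 43 → {43, 35, 32}
insert 53 → {53, 43, 35, 32}
remove-max → 53; now {43, 35, 32}
insert 57 → {57, 43, 35, 32}
insert 31 → {57, 43, 35, 32, 31}
remove-max → 57; now {43, 35, 32, 31}
insert 44 → {44, 43, 35, 32, 31}
insert 29 → {44, 43, 35, 32, 31, 29}

46 → 30 → 40 → 54 → 28 → 36 → 33 → 24 → 20 → 58 → 22 → 53 → 57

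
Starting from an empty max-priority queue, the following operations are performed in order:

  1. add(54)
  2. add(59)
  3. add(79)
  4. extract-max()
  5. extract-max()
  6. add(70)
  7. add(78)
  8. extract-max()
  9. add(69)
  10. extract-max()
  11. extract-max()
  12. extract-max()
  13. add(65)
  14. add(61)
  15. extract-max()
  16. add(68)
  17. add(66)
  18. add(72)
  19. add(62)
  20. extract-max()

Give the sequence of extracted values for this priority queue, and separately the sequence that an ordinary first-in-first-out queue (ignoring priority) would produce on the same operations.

priority queue: [79, 59, 78, 70, 69, 54, 65, 72]; FIFO queue: 54 → 59 → 79 → 70 → 78 → 69 → 65 → 61

insert 54 → {54}
insert 59 → {59, 54}
insert 79 → {79, 59, 54}
extract-max → 79; now {59, 54}
extract-max → 59; now {54}
insert 70 → {70, 54}
insert 78 → {78, 70, 54}
extract-max → 78; now {70, 54}
insert 69 → {70, 69, 54}
extract-max → 70; now {69, 54}
extract-max → 69; now {54}
extract-max → 54; now {}
insert 65 → {65}
insert 61 → {65, 61}
extract-max → 65; now {61}
insert 68 → {68, 61}
insert 66 → {68, 66, 61}
insert 72 → {72, 68, 66, 61}
insert 62 → {72, 68, 66, 62, 61}
extract-max → 72; now {68, 66, 62, 61}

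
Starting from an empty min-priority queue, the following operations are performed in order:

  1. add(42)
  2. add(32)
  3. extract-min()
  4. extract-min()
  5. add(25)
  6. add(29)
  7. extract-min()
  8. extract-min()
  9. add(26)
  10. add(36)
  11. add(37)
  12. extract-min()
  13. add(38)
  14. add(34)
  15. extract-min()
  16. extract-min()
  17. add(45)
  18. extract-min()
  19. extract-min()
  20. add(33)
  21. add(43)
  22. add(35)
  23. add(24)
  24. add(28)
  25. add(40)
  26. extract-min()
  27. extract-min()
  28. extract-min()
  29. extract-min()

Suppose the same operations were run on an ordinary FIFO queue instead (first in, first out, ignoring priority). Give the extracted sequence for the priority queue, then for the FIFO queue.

priority queue: [32, 42, 25, 29, 26, 34, 36, 37, 38, 24, 28, 33, 35]; FIFO queue: 42, 32, 25, 29, 26, 36, 37, 38, 34, 45, 33, 43, 35

insert 42 → {42}
insert 32 → {32, 42}
extract-min → 32; now {42}
extract-min → 42; now {}
insert 25 → {25}
insert 29 → {25, 29}
extract-min → 25; now {29}
extract-min → 29; now {}
insert 26 → {26}
insert 36 → {26, 36}
insert 37 → {26, 36, 37}
extract-min → 26; now {36, 37}
insert 38 → {36, 37, 38}
insert 34 → {34, 36, 37, 38}
extract-min → 34; now {36, 37, 38}
extract-min → 36; now {37, 38}
insert 45 → {37, 38, 45}
extract-min → 37; now {38, 45}
extract-min → 38; now {45}
insert 33 → {33, 45}
insert 43 → {33, 43, 45}
insert 35 → {33, 35, 43, 45}
insert 24 → {24, 33, 35, 43, 45}
insert 28 → {24, 28, 33, 35, 43, 45}
insert 40 → {24, 28, 33, 35, 40, 43, 45}
extract-min → 24; now {28, 33, 35, 40, 43, 45}
extract-min → 28; now {33, 35, 40, 43, 45}
extract-min → 33; now {35, 40, 43, 45}
extract-min → 35; now {40, 43, 45}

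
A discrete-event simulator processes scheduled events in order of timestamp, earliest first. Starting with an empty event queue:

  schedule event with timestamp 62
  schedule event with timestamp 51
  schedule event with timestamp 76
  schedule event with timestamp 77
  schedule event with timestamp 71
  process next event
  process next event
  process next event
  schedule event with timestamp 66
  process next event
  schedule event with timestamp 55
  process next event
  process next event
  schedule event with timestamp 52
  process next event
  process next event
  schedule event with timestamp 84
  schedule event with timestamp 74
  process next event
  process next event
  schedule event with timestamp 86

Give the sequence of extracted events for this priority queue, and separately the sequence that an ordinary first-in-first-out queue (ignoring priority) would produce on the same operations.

priority queue: [51, 62, 71, 66, 55, 76, 52, 77, 74, 84]; FIFO queue: [62, 51, 76, 77, 71, 66, 55, 52, 84, 74]

insert 62 → {62}
insert 51 → {51, 62}
insert 76 → {51, 62, 76}
insert 77 → {51, 62, 76, 77}
insert 71 → {51, 62, 71, 76, 77}
process next event → 51; now {62, 71, 76, 77}
process next event → 62; now {71, 76, 77}
process next event → 71; now {76, 77}
insert 66 → {66, 76, 77}
process next event → 66; now {76, 77}
insert 55 → {55, 76, 77}
process next event → 55; now {76, 77}
process next event → 76; now {77}
insert 52 → {52, 77}
process next event → 52; now {77}
process next event → 77; now {}
insert 84 → {84}
insert 74 → {74, 84}
process next event → 74; now {84}
process next event → 84; now {}
insert 86 → {86}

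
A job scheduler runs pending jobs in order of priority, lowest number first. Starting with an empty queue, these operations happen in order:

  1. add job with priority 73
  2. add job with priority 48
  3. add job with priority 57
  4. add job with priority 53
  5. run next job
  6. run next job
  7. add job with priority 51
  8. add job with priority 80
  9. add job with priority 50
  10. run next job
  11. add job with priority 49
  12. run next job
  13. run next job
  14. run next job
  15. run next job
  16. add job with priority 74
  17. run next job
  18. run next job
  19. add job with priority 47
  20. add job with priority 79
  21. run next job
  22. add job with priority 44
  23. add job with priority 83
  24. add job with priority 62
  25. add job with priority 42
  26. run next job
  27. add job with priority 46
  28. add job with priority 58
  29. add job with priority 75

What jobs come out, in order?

48 → 53 → 50 → 49 → 51 → 57 → 73 → 74 → 80 → 47 → 42

insert 73 → {73}
insert 48 → {48, 73}
insert 57 → {48, 57, 73}
insert 53 → {48, 53, 57, 73}
run next job → 48; now {53, 57, 73}
run next job → 53; now {57, 73}
insert 51 → {51, 57, 73}
insert 80 → {51, 57, 73, 80}
insert 50 → {50, 51, 57, 73, 80}
run next job → 50; now {51, 57, 73, 80}
insert 49 → {49, 51, 57, 73, 80}
run next job → 49; now {51, 57, 73, 80}
run next job → 51; now {57, 73, 80}
run next job → 57; now {73, 80}
run next job → 73; now {80}
insert 74 → {74, 80}
run next job → 74; now {80}
run next job → 80; now {}
insert 47 → {47}
insert 79 → {47, 79}
run next job → 47; now {79}
insert 44 → {44, 79}
insert 83 → {44, 79, 83}
insert 62 → {44, 62, 79, 83}
insert 42 → {42, 44, 62, 79, 83}
run next job → 42; now {44, 62, 79, 83}
insert 46 → {44, 46, 62, 79, 83}
insert 58 → {44, 46, 58, 62, 79, 83}
insert 75 → {44, 46, 58, 62, 75, 79, 83}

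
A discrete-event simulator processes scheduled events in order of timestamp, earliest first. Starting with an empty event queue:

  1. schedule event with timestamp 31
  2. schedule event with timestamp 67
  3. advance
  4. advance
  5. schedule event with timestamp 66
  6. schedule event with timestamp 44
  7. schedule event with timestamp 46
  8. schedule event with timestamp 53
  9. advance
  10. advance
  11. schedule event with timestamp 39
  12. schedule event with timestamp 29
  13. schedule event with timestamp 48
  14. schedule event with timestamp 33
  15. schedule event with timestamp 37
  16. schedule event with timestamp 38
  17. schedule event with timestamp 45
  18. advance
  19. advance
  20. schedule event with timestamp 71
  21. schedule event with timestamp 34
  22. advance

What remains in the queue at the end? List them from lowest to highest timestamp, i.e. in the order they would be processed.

[37, 38, 39, 45, 48, 53, 66, 71]

insert 31 → {31}
insert 67 → {31, 67}
advance → 31; now {67}
advance → 67; now {}
insert 66 → {66}
insert 44 → {44, 66}
insert 46 → {44, 46, 66}
insert 53 → {44, 46, 53, 66}
advance → 44; now {46, 53, 66}
advance → 46; now {53, 66}
insert 39 → {39, 53, 66}
insert 29 → {29, 39, 53, 66}
insert 48 → {29, 39, 48, 53, 66}
insert 33 → {29, 33, 39, 48, 53, 66}
insert 37 → {29, 33, 37, 39, 48, 53, 66}
insert 38 → {29, 33, 37, 38, 39, 48, 53, 66}
insert 45 → {29, 33, 37, 38, 39, 45, 48, 53, 66}
advance → 29; now {33, 37, 38, 39, 45, 48, 53, 66}
advance → 33; now {37, 38, 39, 45, 48, 53, 66}
insert 71 → {37, 38, 39, 45, 48, 53, 66, 71}
insert 34 → {34, 37, 38, 39, 45, 48, 53, 66, 71}
advance → 34; now {37, 38, 39, 45, 48, 53, 66, 71}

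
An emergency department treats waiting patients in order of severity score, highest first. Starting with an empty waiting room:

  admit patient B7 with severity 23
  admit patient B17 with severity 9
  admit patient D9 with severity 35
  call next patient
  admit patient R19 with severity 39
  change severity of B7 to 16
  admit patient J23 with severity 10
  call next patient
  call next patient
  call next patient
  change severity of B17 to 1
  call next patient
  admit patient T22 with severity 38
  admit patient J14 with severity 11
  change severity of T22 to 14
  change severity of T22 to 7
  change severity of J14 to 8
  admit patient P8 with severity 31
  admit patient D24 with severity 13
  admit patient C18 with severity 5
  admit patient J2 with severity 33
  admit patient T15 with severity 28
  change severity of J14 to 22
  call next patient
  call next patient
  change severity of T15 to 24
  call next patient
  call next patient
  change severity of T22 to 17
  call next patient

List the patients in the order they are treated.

D9 → R19 → B7 → J23 → B17 → J2 → P8 → T15 → J14 → T22

add B7 (severity 23) → {B7:23}
add B17 (severity 9) → {B7:23, B17:9}
add D9 (severity 35) → {D9:35, B7:23, B17:9}
call next patient → D9; now {B7:23, B17:9}
add R19 (severity 39) → {R19:39, B7:23, B17:9}
update B7 to severity 16 → {R19:39, B7:16, B17:9}
add J23 (severity 10) → {R19:39, B7:16, J23:10, B17:9}
call next patient → R19; now {B7:16, J23:10, B17:9}
call next patient → B7; now {J23:10, B17:9}
call next patient → J23; now {B17:9}
update B17 to severity 1 → {B17:1}
call next patient → B17; now {}
add T22 (severity 38) → {T22:38}
add J14 (severity 11) → {T22:38, J14:11}
update T22 to severity 14 → {T22:14, J14:11}
update T22 to severity 7 → {J14:11, T22:7}
update J14 to severity 8 → {J14:8, T22:7}
add P8 (severity 31) → {P8:31, J14:8, T22:7}
add D24 (severity 13) → {P8:31, D24:13, J14:8, T22:7}
add C18 (severity 5) → {P8:31, D24:13, J14:8, T22:7, C18:5}
add J2 (severity 33) → {J2:33, P8:31, D24:13, J14:8, T22:7, C18:5}
add T15 (severity 28) → {J2:33, P8:31, T15:28, D24:13, J14:8, T22:7, C18:5}
update J14 to severity 22 → {J2:33, P8:31, T15:28, J14:22, D24:13, T22:7, C18:5}
call next patient → J2; now {P8:31, T15:28, J14:22, D24:13, T22:7, C18:5}
call next patient → P8; now {T15:28, J14:22, D24:13, T22:7, C18:5}
update T15 to severity 24 → {T15:24, J14:22, D24:13, T22:7, C18:5}
call next patient → T15; now {J14:22, D24:13, T22:7, C18:5}
call next patient → J14; now {D24:13, T22:7, C18:5}
update T22 to severity 17 → {T22:17, D24:13, C18:5}
call next patient → T22; now {D24:13, C18:5}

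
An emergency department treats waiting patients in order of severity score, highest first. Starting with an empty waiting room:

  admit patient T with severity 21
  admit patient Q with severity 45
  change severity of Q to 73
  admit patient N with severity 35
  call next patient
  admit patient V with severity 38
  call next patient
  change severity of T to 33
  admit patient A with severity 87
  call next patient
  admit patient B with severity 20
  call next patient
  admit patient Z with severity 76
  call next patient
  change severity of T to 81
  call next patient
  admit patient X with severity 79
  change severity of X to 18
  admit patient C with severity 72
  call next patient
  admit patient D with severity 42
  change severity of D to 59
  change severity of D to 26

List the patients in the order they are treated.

add T (severity 21) → {T:21}
add Q (severity 45) → {Q:45, T:21}
update Q to severity 73 → {Q:73, T:21}
add N (severity 35) → {Q:73, N:35, T:21}
call next patient → Q; now {N:35, T:21}
add V (severity 38) → {V:38, N:35, T:21}
call next patient → V; now {N:35, T:21}
update T to severity 33 → {N:35, T:33}
add A (severity 87) → {A:87, N:35, T:33}
call next patient → A; now {N:35, T:33}
add B (severity 20) → {N:35, T:33, B:20}
call next patient → N; now {T:33, B:20}
add Z (severity 76) → {Z:76, T:33, B:20}
call next patient → Z; now {T:33, B:20}
update T to severity 81 → {T:81, B:20}
call next patient → T; now {B:20}
add X (severity 79) → {X:79, B:20}
update X to severity 18 → {B:20, X:18}
add C (severity 72) → {C:72, B:20, X:18}
call next patient → C; now {B:20, X:18}
add D (severity 42) → {D:42, B:20, X:18}
update D to severity 59 → {D:59, B:20, X:18}
update D to severity 26 → {D:26, B:20, X:18}

[Q, V, A, N, Z, T, C]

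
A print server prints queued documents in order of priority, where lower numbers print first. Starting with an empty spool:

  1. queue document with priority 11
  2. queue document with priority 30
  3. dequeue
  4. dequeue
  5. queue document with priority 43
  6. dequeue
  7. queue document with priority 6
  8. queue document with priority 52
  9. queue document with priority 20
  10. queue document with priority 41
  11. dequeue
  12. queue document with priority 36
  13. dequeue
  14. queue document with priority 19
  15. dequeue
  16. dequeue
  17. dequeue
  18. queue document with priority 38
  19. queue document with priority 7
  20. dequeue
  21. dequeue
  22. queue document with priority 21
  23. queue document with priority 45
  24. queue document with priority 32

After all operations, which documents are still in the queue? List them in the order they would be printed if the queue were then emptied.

21, 32, 45, 52

insert 11 → {11}
insert 30 → {11, 30}
dequeue → 11; now {30}
dequeue → 30; now {}
insert 43 → {43}
dequeue → 43; now {}
insert 6 → {6}
insert 52 → {6, 52}
insert 20 → {6, 20, 52}
insert 41 → {6, 20, 41, 52}
dequeue → 6; now {20, 41, 52}
insert 36 → {20, 36, 41, 52}
dequeue → 20; now {36, 41, 52}
insert 19 → {19, 36, 41, 52}
dequeue → 19; now {36, 41, 52}
dequeue → 36; now {41, 52}
dequeue → 41; now {52}
insert 38 → {38, 52}
insert 7 → {7, 38, 52}
dequeue → 7; now {38, 52}
dequeue → 38; now {52}
insert 21 → {21, 52}
insert 45 → {21, 45, 52}
insert 32 → {21, 32, 45, 52}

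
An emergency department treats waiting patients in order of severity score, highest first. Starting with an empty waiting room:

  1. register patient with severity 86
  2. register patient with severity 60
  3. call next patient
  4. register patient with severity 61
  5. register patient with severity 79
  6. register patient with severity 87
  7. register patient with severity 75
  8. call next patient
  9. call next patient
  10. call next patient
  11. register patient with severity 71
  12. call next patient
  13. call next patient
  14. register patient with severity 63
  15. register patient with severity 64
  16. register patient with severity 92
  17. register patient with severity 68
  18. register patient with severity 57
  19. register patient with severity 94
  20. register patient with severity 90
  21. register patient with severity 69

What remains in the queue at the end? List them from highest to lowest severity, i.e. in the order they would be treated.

[94, 92, 90, 69, 68, 64, 63, 60, 57]

insert 86 → {86}
insert 60 → {86, 60}
call next patient → 86; now {60}
insert 61 → {61, 60}
insert 79 → {79, 61, 60}
insert 87 → {87, 79, 61, 60}
insert 75 → {87, 79, 75, 61, 60}
call next patient → 87; now {79, 75, 61, 60}
call next patient → 79; now {75, 61, 60}
call next patient → 75; now {61, 60}
insert 71 → {71, 61, 60}
call next patient → 71; now {61, 60}
call next patient → 61; now {60}
insert 63 → {63, 60}
insert 64 → {64, 63, 60}
insert 92 → {92, 64, 63, 60}
insert 68 → {92, 68, 64, 63, 60}
insert 57 → {92, 68, 64, 63, 60, 57}
insert 94 → {94, 92, 68, 64, 63, 60, 57}
insert 90 → {94, 92, 90, 68, 64, 63, 60, 57}
insert 69 → {94, 92, 90, 69, 68, 64, 63, 60, 57}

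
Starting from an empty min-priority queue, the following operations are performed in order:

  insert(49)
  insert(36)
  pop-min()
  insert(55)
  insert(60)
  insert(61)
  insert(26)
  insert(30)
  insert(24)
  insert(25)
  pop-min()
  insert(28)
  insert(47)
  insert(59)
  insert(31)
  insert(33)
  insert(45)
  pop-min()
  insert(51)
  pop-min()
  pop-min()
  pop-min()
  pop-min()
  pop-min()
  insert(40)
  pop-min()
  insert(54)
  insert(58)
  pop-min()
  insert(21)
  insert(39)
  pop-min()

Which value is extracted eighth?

33

insert 49 → {49}
insert 36 → {36, 49}
pop-min → 36; now {49}
insert 55 → {49, 55}
insert 60 → {49, 55, 60}
insert 61 → {49, 55, 60, 61}
insert 26 → {26, 49, 55, 60, 61}
insert 30 → {26, 30, 49, 55, 60, 61}
insert 24 → {24, 26, 30, 49, 55, 60, 61}
insert 25 → {24, 25, 26, 30, 49, 55, 60, 61}
pop-min → 24; now {25, 26, 30, 49, 55, 60, 61}
insert 28 → {25, 26, 28, 30, 49, 55, 60, 61}
insert 47 → {25, 26, 28, 30, 47, 49, 55, 60, 61}
insert 59 → {25, 26, 28, 30, 47, 49, 55, 59, 60, 61}
insert 31 → {25, 26, 28, 30, 31, 47, 49, 55, 59, 60, 61}
insert 33 → {25, 26, 28, 30, 31, 33, 47, 49, 55, 59, 60, 61}
insert 45 → {25, 26, 28, 30, 31, 33, 45, 47, 49, 55, 59, 60, 61}
pop-min → 25; now {26, 28, 30, 31, 33, 45, 47, 49, 55, 59, 60, 61}
insert 51 → {26, 28, 30, 31, 33, 45, 47, 49, 51, 55, 59, 60, 61}
pop-min → 26; now {28, 30, 31, 33, 45, 47, 49, 51, 55, 59, 60, 61}
pop-min → 28; now {30, 31, 33, 45, 47, 49, 51, 55, 59, 60, 61}
pop-min → 30; now {31, 33, 45, 47, 49, 51, 55, 59, 60, 61}
pop-min → 31; now {33, 45, 47, 49, 51, 55, 59, 60, 61}
pop-min → 33; now {45, 47, 49, 51, 55, 59, 60, 61}
insert 40 → {40, 45, 47, 49, 51, 55, 59, 60, 61}
pop-min → 40; now {45, 47, 49, 51, 55, 59, 60, 61}
insert 54 → {45, 47, 49, 51, 54, 55, 59, 60, 61}
insert 58 → {45, 47, 49, 51, 54, 55, 58, 59, 60, 61}
pop-min → 45; now {47, 49, 51, 54, 55, 58, 59, 60, 61}
insert 21 → {21, 47, 49, 51, 54, 55, 58, 59, 60, 61}
insert 39 → {21, 39, 47, 49, 51, 54, 55, 58, 59, 60, 61}
pop-min → 21; now {39, 47, 49, 51, 54, 55, 58, 59, 60, 61}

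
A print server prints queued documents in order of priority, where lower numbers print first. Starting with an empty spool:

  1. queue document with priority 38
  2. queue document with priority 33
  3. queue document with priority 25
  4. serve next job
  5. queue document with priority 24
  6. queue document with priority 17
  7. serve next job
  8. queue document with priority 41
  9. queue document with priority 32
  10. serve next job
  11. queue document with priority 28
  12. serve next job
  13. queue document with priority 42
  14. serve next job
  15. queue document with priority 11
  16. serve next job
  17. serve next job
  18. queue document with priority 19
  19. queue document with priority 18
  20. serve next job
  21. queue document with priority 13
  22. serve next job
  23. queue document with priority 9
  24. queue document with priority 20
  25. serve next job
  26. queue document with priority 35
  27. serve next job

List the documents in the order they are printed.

[25, 17, 24, 28, 32, 11, 33, 18, 13, 9, 19]

insert 38 → {38}
insert 33 → {33, 38}
insert 25 → {25, 33, 38}
serve next job → 25; now {33, 38}
insert 24 → {24, 33, 38}
insert 17 → {17, 24, 33, 38}
serve next job → 17; now {24, 33, 38}
insert 41 → {24, 33, 38, 41}
insert 32 → {24, 32, 33, 38, 41}
serve next job → 24; now {32, 33, 38, 41}
insert 28 → {28, 32, 33, 38, 41}
serve next job → 28; now {32, 33, 38, 41}
insert 42 → {32, 33, 38, 41, 42}
serve next job → 32; now {33, 38, 41, 42}
insert 11 → {11, 33, 38, 41, 42}
serve next job → 11; now {33, 38, 41, 42}
serve next job → 33; now {38, 41, 42}
insert 19 → {19, 38, 41, 42}
insert 18 → {18, 19, 38, 41, 42}
serve next job → 18; now {19, 38, 41, 42}
insert 13 → {13, 19, 38, 41, 42}
serve next job → 13; now {19, 38, 41, 42}
insert 9 → {9, 19, 38, 41, 42}
insert 20 → {9, 19, 20, 38, 41, 42}
serve next job → 9; now {19, 20, 38, 41, 42}
insert 35 → {19, 20, 35, 38, 41, 42}
serve next job → 19; now {20, 35, 38, 41, 42}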